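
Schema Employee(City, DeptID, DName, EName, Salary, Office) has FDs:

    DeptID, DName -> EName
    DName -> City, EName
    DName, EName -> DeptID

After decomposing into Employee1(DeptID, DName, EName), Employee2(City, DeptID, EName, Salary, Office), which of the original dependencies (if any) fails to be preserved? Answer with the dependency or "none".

Check DName → City, EName: no single fragment contains all of {City, DName, EName}, and the restricted closure of {DName} across the fragments never reaches {City, EName}.
DeptID, DName → EName is preserved.
DName, EName → DeptID is preserved.

DName -> City, EName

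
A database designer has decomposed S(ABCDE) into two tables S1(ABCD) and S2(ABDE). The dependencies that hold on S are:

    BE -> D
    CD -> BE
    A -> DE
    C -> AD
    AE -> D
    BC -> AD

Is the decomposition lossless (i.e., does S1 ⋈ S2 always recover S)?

Yes

Common attributes: S1 ∩ S2 = {ABD}.
Closure of {ABD}: A → DE applies, adding E. So (ABD)⁺ = {ABDE}.
This closure contains every attribute of S2, so S1 ∩ S2 → S2. The join is lossless.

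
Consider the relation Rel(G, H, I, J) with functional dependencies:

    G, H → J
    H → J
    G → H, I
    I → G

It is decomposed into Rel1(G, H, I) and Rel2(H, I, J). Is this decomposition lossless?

Yes

Common attributes: Rel1 ∩ Rel2 = {H, I}.
Closure of {H, I}: H → J applies, adding J; I → G applies, adding G. So (H, I)⁺ = {G, H, I, J}.
This closure contains every attribute of Rel1, so Rel1 ∩ Rel2 → Rel1. The join is lossless.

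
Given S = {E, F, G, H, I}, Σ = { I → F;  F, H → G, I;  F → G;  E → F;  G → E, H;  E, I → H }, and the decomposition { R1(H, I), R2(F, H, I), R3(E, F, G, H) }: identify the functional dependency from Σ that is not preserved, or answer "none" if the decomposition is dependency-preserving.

I → F lies within R2.
F, H → G, I: restricted closure across fragments reaches G, I.
F → G lies within R3.
E → F lies within R3.
G → E, H lies within R3.
E, I → H: restricted closure across fragments reaches H.
Every dependency is enforceable on the fragments, so the decomposition is dependency-preserving.

none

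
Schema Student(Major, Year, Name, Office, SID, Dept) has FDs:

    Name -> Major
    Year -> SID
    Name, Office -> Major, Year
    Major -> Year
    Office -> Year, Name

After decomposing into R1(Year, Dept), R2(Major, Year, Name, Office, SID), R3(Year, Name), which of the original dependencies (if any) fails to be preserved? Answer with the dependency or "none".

Name → Major lies within R2.
Year → SID lies within R2.
Name, Office → Major, Year lies within R2.
Major → Year lies within R2.
Office → Year, Name lies within R2.
Every dependency is enforceable on the fragments, so the decomposition is dependency-preserving.

none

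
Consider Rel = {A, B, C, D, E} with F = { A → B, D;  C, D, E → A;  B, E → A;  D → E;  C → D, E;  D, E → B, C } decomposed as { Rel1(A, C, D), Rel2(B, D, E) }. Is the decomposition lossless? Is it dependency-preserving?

lossless and dependency-preserving

Lossless test: (D)⁺ = {A, B, C, D, E}, which contains all of one fragment — lossless.
Dependency preservation: A → B, D; C, D, E → A; B, E → A; C → D, E; D, E → B, C are not contained in any single fragment, but the restricted closure of each left-hand side across the fragments still reaches the right-hand side; the remaining FDs each lie inside some fragment. All dependencies are preserved.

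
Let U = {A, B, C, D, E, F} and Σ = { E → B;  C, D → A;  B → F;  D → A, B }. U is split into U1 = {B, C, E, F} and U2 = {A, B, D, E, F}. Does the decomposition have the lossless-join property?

No

Common attributes: U1 ∩ U2 = {B, E, F}.
No dependency enlarges {B, E, F}, so (B, E, F)⁺ = {B, E, F}.
The closure contains neither all of U1 = {B, C, E, F} nor all of U2 = {A, B, D, E, F}, so the common attributes are not a superkey of either fragment. The join is lossy.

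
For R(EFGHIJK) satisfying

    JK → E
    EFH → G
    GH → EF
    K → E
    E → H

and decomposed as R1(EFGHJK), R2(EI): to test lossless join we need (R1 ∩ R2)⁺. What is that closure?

R1 ∩ R2 = {E}.
E → H applies, adding H
Closure: {EH}.

EH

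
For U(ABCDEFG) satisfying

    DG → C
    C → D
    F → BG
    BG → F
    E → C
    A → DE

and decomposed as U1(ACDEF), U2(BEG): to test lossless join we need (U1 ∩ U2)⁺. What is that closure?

U1 ∩ U2 = {E}.
E → C applies, adding C
C → D applies, adding D
Closure: {CDE}.

CDE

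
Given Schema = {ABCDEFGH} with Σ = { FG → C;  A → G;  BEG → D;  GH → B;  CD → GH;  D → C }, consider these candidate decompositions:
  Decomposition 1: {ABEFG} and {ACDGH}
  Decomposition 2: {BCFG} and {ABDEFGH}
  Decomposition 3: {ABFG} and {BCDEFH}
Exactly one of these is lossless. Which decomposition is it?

Decomposition 2

Decomposition 1: common = {AG}, closure = {AG} → lossy.
Decomposition 2: common = {BFG}, closure = {BCFG} → lossless.
Decomposition 3: common = {BF}, closure = {BF} → lossy.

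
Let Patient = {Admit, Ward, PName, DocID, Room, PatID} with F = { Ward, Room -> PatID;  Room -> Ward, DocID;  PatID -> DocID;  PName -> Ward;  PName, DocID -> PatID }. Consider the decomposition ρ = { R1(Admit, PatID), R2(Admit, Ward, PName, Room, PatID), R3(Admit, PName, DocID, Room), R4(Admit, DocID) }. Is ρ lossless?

Yes

Chase test. Columns are Admit, Ward, PName, DocID, Room, PatID; row i has aⱼ where attribute j ∈ Ri, else bᵢⱼ.
Initial tableau (one row per fragment):
  row 1: a1 b12 b13 b14 b15 a6
  row 2: a1 a2 a3 b24 a5 a6
  row 3: a1 b32 a3 a4 a5 b36
  row 4: a1 b42 b43 a4 b45 b46
Rows 2 and 3 agree on Room; apply Room→Ward, DocID and equate their Ward, DocID entries.
Rows 1 and 2 agree on PatID; apply PatID→DocID and equate their DocID entries.
Rows 2 and 3 agree on PName, DocID; apply PName, DocID→PatID and equate their PatID entries.
Row 2 is now all distinguished symbols — the join is lossless.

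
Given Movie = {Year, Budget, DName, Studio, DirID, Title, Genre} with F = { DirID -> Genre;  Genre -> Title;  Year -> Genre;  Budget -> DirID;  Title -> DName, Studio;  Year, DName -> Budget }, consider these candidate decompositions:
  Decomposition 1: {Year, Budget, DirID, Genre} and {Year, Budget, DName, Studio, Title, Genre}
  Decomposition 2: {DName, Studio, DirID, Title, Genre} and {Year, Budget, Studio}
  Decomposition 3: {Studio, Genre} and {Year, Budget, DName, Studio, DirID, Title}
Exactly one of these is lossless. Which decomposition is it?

Decomposition 1: common = {Year, Budget, Genre}, closure = {Year, Budget, DName, Studio, DirID, Title, Genre} → lossless.
Decomposition 2: common = {Studio}, closure = {Studio} → lossy.
Decomposition 3: common = {Studio}, closure = {Studio} → lossy.

Decomposition 1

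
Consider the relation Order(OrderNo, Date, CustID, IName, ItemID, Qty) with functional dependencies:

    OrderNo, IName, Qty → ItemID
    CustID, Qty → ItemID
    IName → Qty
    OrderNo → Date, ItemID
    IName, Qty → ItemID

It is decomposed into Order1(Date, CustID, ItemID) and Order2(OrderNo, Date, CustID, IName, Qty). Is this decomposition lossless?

No

Common attributes: Order1 ∩ Order2 = {Date, CustID}.
No dependency enlarges {Date, CustID}, so (Date, CustID)⁺ = {Date, CustID}.
The closure contains neither all of Order1 = {Date, CustID, ItemID} nor all of Order2 = {OrderNo, Date, CustID, IName, Qty}, so the common attributes are not a superkey of either fragment. The join is lossy.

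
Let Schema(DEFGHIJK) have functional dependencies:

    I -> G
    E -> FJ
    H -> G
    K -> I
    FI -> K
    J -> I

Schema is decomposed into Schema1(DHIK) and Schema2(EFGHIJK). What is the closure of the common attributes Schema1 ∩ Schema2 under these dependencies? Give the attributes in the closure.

Schema1 ∩ Schema2 = {HIK}.
I → G applies, adding G
Closure: {GHIK}.

GHIK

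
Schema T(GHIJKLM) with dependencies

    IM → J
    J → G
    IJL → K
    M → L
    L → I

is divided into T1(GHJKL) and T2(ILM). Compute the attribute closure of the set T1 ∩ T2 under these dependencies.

T1 ∩ T2 = {L}.
L → I applies, adding I
Closure: {IL}.

IL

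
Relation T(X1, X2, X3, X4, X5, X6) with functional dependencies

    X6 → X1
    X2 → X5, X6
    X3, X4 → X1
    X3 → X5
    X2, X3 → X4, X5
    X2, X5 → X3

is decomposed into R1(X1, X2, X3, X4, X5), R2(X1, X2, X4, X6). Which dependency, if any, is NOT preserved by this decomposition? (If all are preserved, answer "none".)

none

X6 → X1 lies within R2.
X2 → X5, X6: restricted closure across fragments reaches X5, X6.
X3, X4 → X1 lies within R1.
X3 → X5 lies within R1.
X2, X3 → X4, X5 lies within R1.
X2, X5 → X3 lies within R1.
Every dependency is enforceable on the fragments, so the decomposition is dependency-preserving.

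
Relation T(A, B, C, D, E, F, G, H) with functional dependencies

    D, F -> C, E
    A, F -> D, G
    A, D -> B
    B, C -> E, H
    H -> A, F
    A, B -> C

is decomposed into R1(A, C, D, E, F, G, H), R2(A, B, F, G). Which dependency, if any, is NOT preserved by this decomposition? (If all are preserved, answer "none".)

Check B, C → E, H: no single fragment contains all of {B, C, E, H}, and the restricted closure of {B, C} across the fragments never reaches {E, H}.
D, F → C, E is preserved.
A, F → D, G is preserved.
A, D → B is preserved.
H → A, F is preserved.
A, B → C is preserved.

B, C -> E, H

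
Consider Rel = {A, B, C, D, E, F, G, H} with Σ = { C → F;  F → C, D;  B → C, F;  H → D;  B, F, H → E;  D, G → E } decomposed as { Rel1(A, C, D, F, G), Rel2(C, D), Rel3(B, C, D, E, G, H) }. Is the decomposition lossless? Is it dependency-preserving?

lossy but dependency-preserving

Lossless test (chase): Rows 1 and 2 agree on C; apply C→F and equate their F entries. Rows 1 and 3 agree on C; apply C→F and equate their F entries. Rows 1 and 3 agree on D, G; apply D, G→E and equate their E entries. No row becomes fully distinguished — the join is lossy.
Dependency preservation: B → C, F; B, F, H → E are not contained in any single fragment, but the restricted closure of each left-hand side across the fragments still reaches the right-hand side; the remaining FDs each lie inside some fragment. All dependencies are preserved.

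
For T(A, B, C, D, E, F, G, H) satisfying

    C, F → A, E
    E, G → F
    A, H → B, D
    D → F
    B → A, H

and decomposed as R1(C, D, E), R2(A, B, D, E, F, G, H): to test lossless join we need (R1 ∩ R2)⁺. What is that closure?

R1 ∩ R2 = {D, E}.
D → F applies, adding F
Closure: {D, E, F}.

D, E, F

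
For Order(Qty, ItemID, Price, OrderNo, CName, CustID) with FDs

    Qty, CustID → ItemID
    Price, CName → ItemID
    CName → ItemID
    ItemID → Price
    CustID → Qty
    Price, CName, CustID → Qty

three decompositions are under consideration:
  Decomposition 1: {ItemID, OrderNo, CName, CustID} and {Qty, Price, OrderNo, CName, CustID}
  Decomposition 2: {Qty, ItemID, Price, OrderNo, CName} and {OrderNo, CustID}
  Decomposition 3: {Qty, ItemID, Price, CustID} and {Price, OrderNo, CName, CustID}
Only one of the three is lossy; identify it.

Decomposition 2

Decomposition 1: common = {OrderNo, CName, CustID}, closure = {Qty, ItemID, Price, OrderNo, CName, CustID} → lossless.
Decomposition 2: common = {OrderNo}, closure = {OrderNo} → lossy.
Decomposition 3: common = {Price, CustID}, closure = {Qty, ItemID, Price, CustID} → lossless.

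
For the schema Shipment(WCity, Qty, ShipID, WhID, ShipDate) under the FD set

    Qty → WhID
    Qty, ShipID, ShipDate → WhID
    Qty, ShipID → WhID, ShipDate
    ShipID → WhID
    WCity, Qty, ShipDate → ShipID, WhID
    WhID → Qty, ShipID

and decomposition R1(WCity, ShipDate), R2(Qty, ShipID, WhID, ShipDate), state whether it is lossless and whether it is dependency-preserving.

Lossless test: (ShipDate)⁺ = {ShipDate}, which is a superkey of neither fragment — lossy.
Dependency preservation: WCity, Qty, ShipDate → ShipID, WhID is not contained in any single fragment, but the restricted closure of its left-hand side across the fragments still reaches the right-hand side; the remaining FDs each lie inside some fragment. All dependencies are preserved.

lossy but dependency-preserving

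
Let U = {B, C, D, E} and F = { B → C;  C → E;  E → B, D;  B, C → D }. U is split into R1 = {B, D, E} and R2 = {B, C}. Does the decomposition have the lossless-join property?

Common attributes: R1 ∩ R2 = {B}.
Closure of {B}: B → C applies, adding C; C → E applies, adding E; E → B, D applies, adding D. So (B)⁺ = {B, C, D, E}.
This closure contains every attribute of R1, so R1 ∩ R2 → R1. The join is lossless.

Yes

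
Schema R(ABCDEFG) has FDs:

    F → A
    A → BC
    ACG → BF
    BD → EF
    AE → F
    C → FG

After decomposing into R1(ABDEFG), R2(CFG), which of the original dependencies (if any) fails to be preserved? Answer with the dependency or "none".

none

F → A lies within R1.
A → BC: restricted closure across fragments reaches BC.
ACG → BF: restricted closure across fragments reaches BF.
BD → EF lies within R1.
AE → F lies within R1.
C → FG lies within R2.
Every dependency is enforceable on the fragments, so the decomposition is dependency-preserving.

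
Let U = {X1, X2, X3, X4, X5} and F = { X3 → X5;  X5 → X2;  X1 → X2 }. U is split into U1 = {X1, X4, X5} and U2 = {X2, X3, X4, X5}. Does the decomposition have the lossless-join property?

No

Common attributes: U1 ∩ U2 = {X4, X5}.
Closure of {X4, X5}: X5 → X2 applies, adding X2. So (X4, X5)⁺ = {X2, X4, X5}.
The closure contains neither all of U1 = {X1, X4, X5} nor all of U2 = {X2, X3, X4, X5}, so the common attributes are not a superkey of either fragment. The join is lossy.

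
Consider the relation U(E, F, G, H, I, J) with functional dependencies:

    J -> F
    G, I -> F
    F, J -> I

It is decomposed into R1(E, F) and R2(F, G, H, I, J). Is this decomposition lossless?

Common attributes: R1 ∩ R2 = {F}.
No dependency enlarges {F}, so (F)⁺ = {F}.
The closure contains neither all of R1 = {E, F} nor all of R2 = {F, G, H, I, J}, so the common attributes are not a superkey of either fragment. The join is lossy.

No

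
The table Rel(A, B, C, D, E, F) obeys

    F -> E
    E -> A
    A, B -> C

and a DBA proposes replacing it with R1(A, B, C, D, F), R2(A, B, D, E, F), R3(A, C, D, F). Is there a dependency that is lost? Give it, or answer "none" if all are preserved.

F → E lies within R2.
E → A lies within R2.
A, B → C lies within R1.
Every dependency is enforceable on the fragments, so the decomposition is dependency-preserving.

none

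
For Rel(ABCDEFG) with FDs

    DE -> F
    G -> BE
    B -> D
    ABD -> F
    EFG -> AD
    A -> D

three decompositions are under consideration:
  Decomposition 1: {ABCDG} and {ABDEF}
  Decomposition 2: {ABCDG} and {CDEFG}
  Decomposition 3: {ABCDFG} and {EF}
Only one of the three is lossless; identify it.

Decomposition 2

Decomposition 1: common = {ABD}, closure = {ABDF} → lossy.
Decomposition 2: common = {CDG}, closure = {ABCDEFG} → lossless.
Decomposition 3: common = {F}, closure = {F} → lossy.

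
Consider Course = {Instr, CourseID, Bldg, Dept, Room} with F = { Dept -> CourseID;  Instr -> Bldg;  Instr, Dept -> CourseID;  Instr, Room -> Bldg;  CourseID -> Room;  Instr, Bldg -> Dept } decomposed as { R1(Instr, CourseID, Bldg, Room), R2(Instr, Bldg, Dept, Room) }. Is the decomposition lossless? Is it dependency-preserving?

Lossless test: (Instr, Bldg, Room)⁺ = {Instr, CourseID, Bldg, Dept, Room}, which contains all of one fragment — lossless.
Dependency preservation: the restricted closure of {Dept} across the fragments never reaches {CourseID}, so Dept → CourseID cannot be enforced without a join — not preserved.

lossless but not dependency-preserving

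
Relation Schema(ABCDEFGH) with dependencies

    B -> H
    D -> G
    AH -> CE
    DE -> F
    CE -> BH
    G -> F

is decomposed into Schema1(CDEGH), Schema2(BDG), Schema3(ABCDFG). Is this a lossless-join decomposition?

Chase test. Columns are ABCDEFGH; row i has aⱼ where attribute j ∈ Schemai, else bᵢⱼ.
Initial tableau (one row per fragment):
  row 1: b11 b12 a3 a4 a5 b16 a7 a8
  row 2: b21 a2 b23 a4 b25 b26 a7 b28
  row 3: a1 a2 a3 a4 b35 a6 a7 b38
Rows 2 and 3 agree on B; apply B→H and equate their H entries.
Rows 1 and 2 agree on G; apply G→F and equate their F entries.
Rows 1 and 3 agree on G; apply G→F and equate their F entries.
No row becomes fully distinguished — the join is lossy.

No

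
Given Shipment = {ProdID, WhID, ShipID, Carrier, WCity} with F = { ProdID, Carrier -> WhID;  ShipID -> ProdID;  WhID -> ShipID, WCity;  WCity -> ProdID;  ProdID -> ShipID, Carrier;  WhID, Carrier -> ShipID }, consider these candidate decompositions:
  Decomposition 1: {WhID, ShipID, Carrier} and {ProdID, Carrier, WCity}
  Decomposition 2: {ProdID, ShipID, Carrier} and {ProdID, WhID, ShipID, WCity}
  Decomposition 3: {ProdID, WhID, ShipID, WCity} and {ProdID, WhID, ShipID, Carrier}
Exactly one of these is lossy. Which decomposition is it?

Decomposition 1

Decomposition 1: common = {Carrier}, closure = {Carrier} → lossy.
Decomposition 2: common = {ProdID, ShipID}, closure = {ProdID, WhID, ShipID, Carrier, WCity} → lossless.
Decomposition 3: common = {ProdID, WhID, ShipID}, closure = {ProdID, WhID, ShipID, Carrier, WCity} → lossless.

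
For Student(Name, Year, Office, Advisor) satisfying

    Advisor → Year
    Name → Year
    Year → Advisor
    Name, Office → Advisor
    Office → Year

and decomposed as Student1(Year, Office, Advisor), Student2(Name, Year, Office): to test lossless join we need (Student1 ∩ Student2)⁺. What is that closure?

Student1 ∩ Student2 = {Year, Office}.
Year → Advisor applies, adding Advisor
Closure: {Year, Office, Advisor}.

Year, Office, Advisor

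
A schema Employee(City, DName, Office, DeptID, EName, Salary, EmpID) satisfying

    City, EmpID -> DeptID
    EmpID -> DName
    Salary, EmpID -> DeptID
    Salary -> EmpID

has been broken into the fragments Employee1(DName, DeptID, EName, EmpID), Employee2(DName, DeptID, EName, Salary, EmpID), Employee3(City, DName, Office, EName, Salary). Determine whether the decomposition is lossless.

Chase test. Columns are City, DName, Office, DeptID, EName, Salary, EmpID; row i has aⱼ where attribute j ∈ Employeei, else bᵢⱼ.
Initial tableau (one row per fragment):
  row 1: b11 a2 b13 a4 a5 b16 a7
  row 2: b21 a2 b23 a4 a5 a6 a7
  row 3: a1 a2 a3 b34 a5 a6 b37
Rows 2 and 3 agree on Salary; apply Salary→EmpID and equate their EmpID entries.
Rows 2 and 3 agree on Salary, EmpID; apply Salary, EmpID→DeptID and equate their DeptID entries.
Row 3 is now all distinguished symbols — the join is lossless.

Yes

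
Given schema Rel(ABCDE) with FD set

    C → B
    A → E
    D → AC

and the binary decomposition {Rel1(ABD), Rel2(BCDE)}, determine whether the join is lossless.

Common attributes: Rel1 ∩ Rel2 = {BD}.
Closure of {BD}: D → AC applies, adding AC; A → E applies, adding E. So (BD)⁺ = {ABCDE}.
This closure contains every attribute of Rel1, so Rel1 ∩ Rel2 → Rel1. The join is lossless.

Yes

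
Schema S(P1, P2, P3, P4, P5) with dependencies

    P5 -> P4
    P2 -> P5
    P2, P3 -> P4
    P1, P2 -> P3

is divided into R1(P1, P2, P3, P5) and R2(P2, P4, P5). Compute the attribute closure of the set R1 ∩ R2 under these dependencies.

P2, P4, P5

R1 ∩ R2 = {P2, P5}.
P5 → P4 applies, adding P4
Closure: {P2, P4, P5}.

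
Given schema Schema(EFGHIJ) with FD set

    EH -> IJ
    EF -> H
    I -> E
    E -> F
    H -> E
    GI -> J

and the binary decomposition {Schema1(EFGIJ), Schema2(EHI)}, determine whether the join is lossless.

Common attributes: Schema1 ∩ Schema2 = {EI}.
Closure of {EI}: E → F applies, adding F; EF → H applies, adding H; EH → IJ applies, adding J. So (EI)⁺ = {EFHIJ}.
This closure contains every attribute of Schema2, so Schema1 ∩ Schema2 → Schema2. The join is lossless.

Yes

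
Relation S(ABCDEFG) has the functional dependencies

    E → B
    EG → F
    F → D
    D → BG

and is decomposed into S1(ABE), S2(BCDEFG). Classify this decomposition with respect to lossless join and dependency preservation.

Lossless test: (BE)⁺ = {BE}, which is a superkey of neither fragment — lossy.
Dependency preservation: every FD's attributes lie within a single fragment, so each can be enforced locally — preserved.

lossy but dependency-preserving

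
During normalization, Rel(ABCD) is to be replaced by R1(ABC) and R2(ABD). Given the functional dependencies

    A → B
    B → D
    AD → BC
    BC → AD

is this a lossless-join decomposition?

Common attributes: R1 ∩ R2 = {AB}.
Closure of {AB}: B → D applies, adding D; AD → BC applies, adding C. So (AB)⁺ = {ABCD}.
This closure contains every attribute of R1, so R1 ∩ R2 → R1. The join is lossless.

Yes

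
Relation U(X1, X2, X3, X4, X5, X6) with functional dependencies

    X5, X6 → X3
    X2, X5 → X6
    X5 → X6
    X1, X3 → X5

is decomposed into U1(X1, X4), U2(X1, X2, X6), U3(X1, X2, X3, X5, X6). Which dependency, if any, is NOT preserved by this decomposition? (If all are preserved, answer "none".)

X5, X6 → X3 lies within U3.
X2, X5 → X6 lies within U3.
X5 → X6 lies within U3.
X1, X3 → X5 lies within U3.
Every dependency is enforceable on the fragments, so the decomposition is dependency-preserving.

none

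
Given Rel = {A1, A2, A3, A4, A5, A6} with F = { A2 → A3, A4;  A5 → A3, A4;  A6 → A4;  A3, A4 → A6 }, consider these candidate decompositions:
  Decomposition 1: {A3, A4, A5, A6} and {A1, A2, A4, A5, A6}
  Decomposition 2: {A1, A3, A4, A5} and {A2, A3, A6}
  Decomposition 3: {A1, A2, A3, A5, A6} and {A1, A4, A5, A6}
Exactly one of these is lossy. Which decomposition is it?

Decomposition 2

Decomposition 1: common = {A4, A5, A6}, closure = {A3, A4, A5, A6} → lossless.
Decomposition 2: common = {A3}, closure = {A3} → lossy.
Decomposition 3: common = {A1, A5, A6}, closure = {A1, A3, A4, A5, A6} → lossless.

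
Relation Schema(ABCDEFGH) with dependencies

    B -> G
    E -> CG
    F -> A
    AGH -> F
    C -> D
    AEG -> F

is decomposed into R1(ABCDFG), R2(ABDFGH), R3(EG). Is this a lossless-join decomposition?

No

Chase test. Columns are ABCDEFGH; row i has aⱼ where attribute j ∈ Ri, else bᵢⱼ.
Initial tableau (one row per fragment):
  row 1: a1 a2 a3 a4 b15 a6 a7 b18
  row 2: a1 a2 b23 a4 b25 a6 a7 a8
  row 3: b31 b32 b33 b34 a5 b36 a7 b38
No row becomes fully distinguished — the join is lossy.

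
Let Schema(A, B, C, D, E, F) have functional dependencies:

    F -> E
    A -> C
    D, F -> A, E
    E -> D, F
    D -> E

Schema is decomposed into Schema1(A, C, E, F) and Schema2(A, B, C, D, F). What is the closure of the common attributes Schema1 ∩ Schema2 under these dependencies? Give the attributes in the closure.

A, C, D, E, F

Schema1 ∩ Schema2 = {A, C, F}.
F → E applies, adding E
E → D, F applies, adding D
Closure: {A, C, D, E, F}.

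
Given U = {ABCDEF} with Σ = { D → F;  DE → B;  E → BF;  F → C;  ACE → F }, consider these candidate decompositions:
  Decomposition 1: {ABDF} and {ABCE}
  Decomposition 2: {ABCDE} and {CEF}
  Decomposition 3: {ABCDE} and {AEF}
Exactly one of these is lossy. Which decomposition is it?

Decomposition 1

Decomposition 1: common = {AB}, closure = {AB} → lossy.
Decomposition 2: common = {CE}, closure = {BCEF} → lossless.
Decomposition 3: common = {AE}, closure = {ABCEF} → lossless.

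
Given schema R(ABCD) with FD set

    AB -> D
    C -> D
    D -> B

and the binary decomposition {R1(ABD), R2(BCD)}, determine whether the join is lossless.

Common attributes: R1 ∩ R2 = {BD}.
No dependency enlarges {BD}, so (BD)⁺ = {BD}.
The closure contains neither all of R1 = {ABD} nor all of R2 = {BCD}, so the common attributes are not a superkey of either fragment. The join is lossy.

No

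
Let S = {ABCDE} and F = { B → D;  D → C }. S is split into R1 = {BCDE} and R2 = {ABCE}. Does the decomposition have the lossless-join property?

Yes

Common attributes: R1 ∩ R2 = {BCE}.
Closure of {BCE}: B → D applies, adding D. So (BCE)⁺ = {BCDE}.
This closure contains every attribute of R1, so R1 ∩ R2 → R1. The join is lossless.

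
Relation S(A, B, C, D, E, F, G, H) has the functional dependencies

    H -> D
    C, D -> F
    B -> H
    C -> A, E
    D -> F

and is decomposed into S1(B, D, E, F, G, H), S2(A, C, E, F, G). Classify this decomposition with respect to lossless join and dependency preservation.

Lossless test: (E, F, G)⁺ = {E, F, G}, which is a superkey of neither fragment — lossy.
Dependency preservation: C, D → F is not contained in any single fragment, but the restricted closure of its left-hand side across the fragments still reaches the right-hand side; the remaining FDs each lie inside some fragment. All dependencies are preserved.

lossy but dependency-preserving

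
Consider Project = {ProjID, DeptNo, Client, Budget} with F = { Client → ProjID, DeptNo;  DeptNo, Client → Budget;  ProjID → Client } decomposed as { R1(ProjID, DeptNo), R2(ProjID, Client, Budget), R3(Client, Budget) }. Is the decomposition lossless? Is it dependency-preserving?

lossless and dependency-preserving

Lossless test (chase): Rows 2 and 3 agree on Client; apply Client→ProjID, DeptNo and equate their ProjID, DeptNo entries. Rows 1 and 2 agree on ProjID; apply ProjID→Client and equate their Client entries. Rows 1 and 2 agree on Client; apply Client→ProjID, DeptNo and equate their ProjID, DeptNo entries. Rows 1 and 2 agree on DeptNo, Client; apply DeptNo, Client→Budget and equate their Budget entries. Row 1 is now all distinguished symbols — the join is lossless.
Dependency preservation: Client → ProjID, DeptNo; DeptNo, Client → Budget are not contained in any single fragment, but the restricted closure of each left-hand side across the fragments still reaches the right-hand side; the remaining FDs each lie inside some fragment. All dependencies are preserved.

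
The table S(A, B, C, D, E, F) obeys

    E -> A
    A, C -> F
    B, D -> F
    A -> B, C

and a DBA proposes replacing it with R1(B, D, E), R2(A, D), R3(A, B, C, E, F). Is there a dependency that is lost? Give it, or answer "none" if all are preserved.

B, D -> F

Check B, D → F: no single fragment contains all of {B, D, F}, and the restricted closure of {B, D} across the fragments never reaches {F}.
E → A is preserved.
A, C → F is preserved.
A → B, C is preserved.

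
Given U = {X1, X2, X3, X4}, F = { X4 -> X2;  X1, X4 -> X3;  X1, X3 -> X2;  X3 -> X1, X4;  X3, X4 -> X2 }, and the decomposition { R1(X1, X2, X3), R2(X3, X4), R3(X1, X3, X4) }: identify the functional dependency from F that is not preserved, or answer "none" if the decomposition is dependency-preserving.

X4 -> X2

Check X4 → X2: no single fragment contains all of {X2, X4}, and the restricted closure of {X4} across the fragments never reaches {X2}.
X1, X4 → X3 is preserved.
X1, X3 → X2 is preserved.
X3 → X1, X4 is preserved.
X3, X4 → X2 is preserved.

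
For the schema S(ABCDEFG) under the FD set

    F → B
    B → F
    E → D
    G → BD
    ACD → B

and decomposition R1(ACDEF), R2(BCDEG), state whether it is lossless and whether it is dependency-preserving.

Lossless test: (CDE)⁺ = {CDE}, which is a superkey of neither fragment — lossy.
Dependency preservation: the restricted closure of {F} across the fragments never reaches {B}, so F → B cannot be enforced without a join — not preserved.

lossy and not dependency-preserving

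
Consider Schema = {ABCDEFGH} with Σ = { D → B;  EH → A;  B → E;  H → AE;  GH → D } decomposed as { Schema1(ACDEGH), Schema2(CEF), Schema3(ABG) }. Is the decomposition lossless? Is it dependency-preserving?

lossy and not dependency-preserving

Lossless test (chase): applying each FD to every pair of rows produces no changes in the tableau, so no row becomes fully distinguished — the join is lossy.
Dependency preservation: the restricted closure of {D} across the fragments never reaches {B}, so D → B cannot be enforced without a join — not preserved.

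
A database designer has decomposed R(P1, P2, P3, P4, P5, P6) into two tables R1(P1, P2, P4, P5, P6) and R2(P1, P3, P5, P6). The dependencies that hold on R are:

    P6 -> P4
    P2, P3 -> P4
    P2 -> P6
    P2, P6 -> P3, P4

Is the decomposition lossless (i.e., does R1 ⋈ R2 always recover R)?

No

Common attributes: R1 ∩ R2 = {P1, P5, P6}.
Closure of {P1, P5, P6}: P6 → P4 applies, adding P4. So (P1, P5, P6)⁺ = {P1, P4, P5, P6}.
The closure contains neither all of R1 = {P1, P2, P4, P5, P6} nor all of R2 = {P1, P3, P5, P6}, so the common attributes are not a superkey of either fragment. The join is lossy.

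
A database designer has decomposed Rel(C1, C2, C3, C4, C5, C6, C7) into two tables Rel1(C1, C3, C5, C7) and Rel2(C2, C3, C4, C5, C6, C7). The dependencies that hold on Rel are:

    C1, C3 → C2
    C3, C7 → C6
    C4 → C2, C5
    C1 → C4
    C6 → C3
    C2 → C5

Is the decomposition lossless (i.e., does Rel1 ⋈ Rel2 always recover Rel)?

No

Common attributes: Rel1 ∩ Rel2 = {C3, C5, C7}.
Closure of {C3, C5, C7}: C3, C7 → C6 applies, adding C6. So (C3, C5, C7)⁺ = {C3, C5, C6, C7}.
The closure contains neither all of Rel1 = {C1, C3, C5, C7} nor all of Rel2 = {C2, C3, C4, C5, C6, C7}, so the common attributes are not a superkey of either fragment. The join is lossy.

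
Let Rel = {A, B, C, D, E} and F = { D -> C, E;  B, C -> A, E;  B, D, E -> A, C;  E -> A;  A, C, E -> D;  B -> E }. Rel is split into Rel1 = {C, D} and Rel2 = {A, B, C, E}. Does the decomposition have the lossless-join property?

Common attributes: Rel1 ∩ Rel2 = {C}.
No dependency enlarges {C}, so (C)⁺ = {C}.
The closure contains neither all of Rel1 = {C, D} nor all of Rel2 = {A, B, C, E}, so the common attributes are not a superkey of either fragment. The join is lossy.

No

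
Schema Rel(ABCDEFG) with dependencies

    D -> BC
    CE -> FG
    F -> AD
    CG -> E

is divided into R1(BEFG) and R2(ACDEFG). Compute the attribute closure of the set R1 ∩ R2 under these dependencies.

R1 ∩ R2 = {EFG}.
F → AD applies, adding AD
D → BC applies, adding BC
Closure: {ABCDEFG}.

ABCDEFG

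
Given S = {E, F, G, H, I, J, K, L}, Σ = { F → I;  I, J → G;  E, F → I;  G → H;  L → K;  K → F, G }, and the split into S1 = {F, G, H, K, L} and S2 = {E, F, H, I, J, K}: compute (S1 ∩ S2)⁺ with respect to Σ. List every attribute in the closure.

S1 ∩ S2 = {F, H, K}.
F → I applies, adding I
K → F, G applies, adding G
Closure: {F, G, H, I, K}.

F, G, H, I, K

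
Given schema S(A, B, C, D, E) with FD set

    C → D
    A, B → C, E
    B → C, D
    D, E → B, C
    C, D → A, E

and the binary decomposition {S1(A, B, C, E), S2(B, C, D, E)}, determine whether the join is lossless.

Yes

Common attributes: S1 ∩ S2 = {B, C, E}.
Closure of {B, C, E}: C → D applies, adding D; C, D → A, E applies, adding A. So (B, C, E)⁺ = {A, B, C, D, E}.
This closure contains every attribute of S1, so S1 ∩ S2 → S1. The join is lossless.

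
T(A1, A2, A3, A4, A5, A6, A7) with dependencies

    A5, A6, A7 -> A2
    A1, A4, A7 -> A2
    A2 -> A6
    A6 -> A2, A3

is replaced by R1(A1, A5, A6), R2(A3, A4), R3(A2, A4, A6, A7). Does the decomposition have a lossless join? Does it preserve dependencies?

lossy and not dependency-preserving

Lossless test (chase): Rows 1 and 3 agree on A6; apply A6→A2, A3 and equate their A2, A3 entries. No row becomes fully distinguished — the join is lossy.
Dependency preservation: the restricted closure of {A1, A4, A7} across the fragments never reaches {A2}, so A1, A4, A7 → A2 cannot be enforced without a join — not preserved.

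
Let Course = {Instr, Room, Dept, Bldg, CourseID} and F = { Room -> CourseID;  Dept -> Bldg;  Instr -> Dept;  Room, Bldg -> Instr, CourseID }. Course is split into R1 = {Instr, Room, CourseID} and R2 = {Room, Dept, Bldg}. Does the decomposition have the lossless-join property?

No

Common attributes: R1 ∩ R2 = {Room}.
Closure of {Room}: Room → CourseID applies, adding CourseID. So (Room)⁺ = {Room, CourseID}.
The closure contains neither all of R1 = {Instr, Room, CourseID} nor all of R2 = {Room, Dept, Bldg}, so the common attributes are not a superkey of either fragment. The join is lossy.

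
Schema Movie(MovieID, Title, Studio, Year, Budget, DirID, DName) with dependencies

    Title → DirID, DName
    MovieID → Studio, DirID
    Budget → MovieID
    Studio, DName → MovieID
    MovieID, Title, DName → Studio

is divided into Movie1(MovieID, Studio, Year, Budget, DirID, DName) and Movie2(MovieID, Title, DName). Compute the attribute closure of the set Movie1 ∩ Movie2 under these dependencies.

Movie1 ∩ Movie2 = {MovieID, DName}.
MovieID → Studio, DirID applies, adding Studio, DirID
Closure: {MovieID, Studio, DirID, DName}.

MovieID, Studio, DirID, DName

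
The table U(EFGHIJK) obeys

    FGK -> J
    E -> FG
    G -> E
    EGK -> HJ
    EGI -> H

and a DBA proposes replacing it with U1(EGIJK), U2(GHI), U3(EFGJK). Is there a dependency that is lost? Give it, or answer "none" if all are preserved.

EGK -> HJ

Check EGK → HJ: no single fragment contains all of {EGHJK}, and the restricted closure of {EGK} across the fragments never reaches {HJ}.
FGK → J is preserved.
E → FG is preserved.
G → E is preserved.
EGI → H is preserved.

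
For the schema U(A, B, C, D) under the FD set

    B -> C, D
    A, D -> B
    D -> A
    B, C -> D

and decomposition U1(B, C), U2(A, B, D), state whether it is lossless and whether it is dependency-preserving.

Lossless test: (B)⁺ = {A, B, C, D}, which contains all of one fragment — lossless.
Dependency preservation: B → C, D; B, C → D are not contained in any single fragment, but the restricted closure of each left-hand side across the fragments still reaches the right-hand side; the remaining FDs each lie inside some fragment. All dependencies are preserved.

lossless and dependency-preserving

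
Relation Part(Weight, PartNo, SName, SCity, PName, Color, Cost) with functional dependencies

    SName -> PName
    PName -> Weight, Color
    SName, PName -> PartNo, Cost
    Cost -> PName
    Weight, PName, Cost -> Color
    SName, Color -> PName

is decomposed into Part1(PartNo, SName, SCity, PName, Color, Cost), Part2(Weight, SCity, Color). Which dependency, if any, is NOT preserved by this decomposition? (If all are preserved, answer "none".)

PName -> Weight, Color

Check PName → Weight, Color: no single fragment contains all of {Weight, PName, Color}, and the restricted closure of {PName} across the fragments never reaches {Weight, Color}.
SName → PName is preserved.
SName, PName → PartNo, Cost is preserved.
Cost → PName is preserved.
Weight, PName, Cost → Color is preserved.
SName, Color → PName is preserved.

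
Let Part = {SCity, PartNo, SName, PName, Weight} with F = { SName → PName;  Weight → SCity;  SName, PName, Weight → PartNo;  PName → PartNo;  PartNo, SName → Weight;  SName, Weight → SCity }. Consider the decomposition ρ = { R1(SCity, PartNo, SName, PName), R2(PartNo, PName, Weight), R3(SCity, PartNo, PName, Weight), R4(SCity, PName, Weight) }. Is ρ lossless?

No

Chase test. Columns are SCity, PartNo, SName, PName, Weight; row i has aⱼ where attribute j ∈ Ri, else bᵢⱼ.
Initial tableau (one row per fragment):
  row 1: a1 a2 a3 a4 b15
  row 2: b21 a2 b23 a4 a5
  row 3: a1 a2 b33 a4 a5
  row 4: a1 b42 b43 a4 a5
Rows 2 and 3 agree on Weight; apply Weight→SCity and equate their SCity entries.
Rows 1 and 4 agree on PName; apply PName→PartNo and equate their PartNo entries.
No row becomes fully distinguished — the join is lossy.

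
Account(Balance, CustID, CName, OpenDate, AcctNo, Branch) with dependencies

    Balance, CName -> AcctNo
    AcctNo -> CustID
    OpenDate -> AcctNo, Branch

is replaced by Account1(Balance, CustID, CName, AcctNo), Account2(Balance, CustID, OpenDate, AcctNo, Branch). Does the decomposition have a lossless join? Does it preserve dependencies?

lossy but dependency-preserving

Lossless test: (Balance, CustID, AcctNo)⁺ = {Balance, CustID, AcctNo}, which is a superkey of neither fragment — lossy.
Dependency preservation: every FD's attributes lie within a single fragment, so each can be enforced locally — preserved.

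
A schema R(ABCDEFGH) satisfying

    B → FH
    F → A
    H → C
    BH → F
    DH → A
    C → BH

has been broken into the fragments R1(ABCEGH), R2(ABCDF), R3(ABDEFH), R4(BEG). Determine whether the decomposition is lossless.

No

Chase test. Columns are ABCDEFGH; row i has aⱼ where attribute j ∈ Ri, else bᵢⱼ.
Initial tableau (one row per fragment):
  row 1: a1 a2 a3 b14 a5 b16 a7 a8
  row 2: a1 a2 a3 a4 b25 a6 b27 b28
  row 3: a1 a2 b33 a4 a5 a6 b37 a8
  row 4: b41 a2 b43 b44 a5 b46 a7 b48
Rows 1 and 2 agree on B; apply B→FH and equate their FH entries.
Rows 1 and 4 agree on B; apply B→FH and equate their FH entries.
Rows 1 and 4 agree on F; apply F→A and equate their A entries.
Rows 1 and 3 agree on H; apply H→C and equate their C entries.
Rows 1 and 4 agree on H; apply H→C and equate their C entries.
No row becomes fully distinguished — the join is lossy.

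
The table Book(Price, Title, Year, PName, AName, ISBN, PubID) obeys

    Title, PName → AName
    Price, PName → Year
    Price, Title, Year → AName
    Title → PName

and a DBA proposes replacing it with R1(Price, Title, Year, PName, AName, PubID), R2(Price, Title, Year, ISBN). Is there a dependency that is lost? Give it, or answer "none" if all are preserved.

Title, PName → AName lies within R1.
Price, PName → Year lies within R1.
Price, Title, Year → AName lies within R1.
Title → PName lies within R1.
Every dependency is enforceable on the fragments, so the decomposition is dependency-preserving.

none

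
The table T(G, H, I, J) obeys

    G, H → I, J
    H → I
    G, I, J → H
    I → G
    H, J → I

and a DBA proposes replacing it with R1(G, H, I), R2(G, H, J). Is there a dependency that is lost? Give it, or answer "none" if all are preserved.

Check G, I, J → H: no single fragment contains all of {G, H, I, J}, and the restricted closure of {G, I, J} across the fragments never reaches {H}.
G, H → I, J is preserved.
H → I is preserved.
I → G is preserved.
H, J → I is preserved.

G, I, J → H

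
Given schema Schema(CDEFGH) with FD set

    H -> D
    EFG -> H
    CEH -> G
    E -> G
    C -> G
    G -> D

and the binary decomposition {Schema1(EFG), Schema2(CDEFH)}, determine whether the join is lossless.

Yes

Common attributes: Schema1 ∩ Schema2 = {EF}.
Closure of {EF}: E → G applies, adding G; G → D applies, adding D; EFG → H applies, adding H. So (EF)⁺ = {DEFGH}.
This closure contains every attribute of Schema1, so Schema1 ∩ Schema2 → Schema1. The join is lossless.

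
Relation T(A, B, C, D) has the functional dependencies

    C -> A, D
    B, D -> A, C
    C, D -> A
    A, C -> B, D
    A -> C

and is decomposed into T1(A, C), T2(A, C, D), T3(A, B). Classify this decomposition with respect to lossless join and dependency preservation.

lossless but not dependency-preserving

Lossless test (chase): Rows 1 and 2 agree on C; apply C→A, D and equate their A, D entries. Rows 1 and 2 agree on A, C; apply A, C→B, D and equate their B, D entries. Rows 1 and 3 agree on A; apply A→C and equate their C entries. Rows 1 and 3 agree on C; apply C→A, D and equate their A, D entries. Rows 1 and 3 agree on A, C; apply A, C→B, D and equate their B, D entries. Row 1 is now all distinguished symbols — the join is lossless.
Dependency preservation: the restricted closure of {B, D} across the fragments never reaches {A, C}, so B, D → A, C cannot be enforced without a join — not preserved.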